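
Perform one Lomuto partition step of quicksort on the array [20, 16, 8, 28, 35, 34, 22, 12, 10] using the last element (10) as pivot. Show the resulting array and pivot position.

Lomuto partition with pivot = 10:

Initial array: [20, 16, 8, 28, 35, 34, 22, 12, 10]

arr[0]=20 > 10: no swap
arr[1]=16 > 10: no swap
arr[2]=8 <= 10: swap with position 0, array becomes [8, 16, 20, 28, 35, 34, 22, 12, 10]
arr[3]=28 > 10: no swap
arr[4]=35 > 10: no swap
arr[5]=34 > 10: no swap
arr[6]=22 > 10: no swap
arr[7]=12 > 10: no swap

Place pivot at position 1: [8, 10, 20, 28, 35, 34, 22, 12, 16]
Pivot position: 1

After partitioning with pivot 10, the array becomes [8, 10, 20, 28, 35, 34, 22, 12, 16]. The pivot is placed at index 1. All elements to the left of the pivot are <= 10, and all elements to the right are > 10.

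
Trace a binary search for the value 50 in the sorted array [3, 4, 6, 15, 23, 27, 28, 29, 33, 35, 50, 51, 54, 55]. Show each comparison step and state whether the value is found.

Binary search for 50 in [3, 4, 6, 15, 23, 27, 28, 29, 33, 35, 50, 51, 54, 55]:

lo=0, hi=13, mid=6, arr[mid]=28 -> 28 < 50, search right half
lo=7, hi=13, mid=10, arr[mid]=50 -> Found target at index 10!

Binary search finds 50 at index 10 after 2 comparisons. The search repeatedly halves the search space by comparing with the middle element.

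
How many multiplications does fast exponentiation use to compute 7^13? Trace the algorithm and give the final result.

Computing 7^13 by squaring (build up from 7^1; each line after the first costs one multiplication):

7^1 = 7
7^2 = (7^1)^2 = 7^2 = 49
7^3 = 7 * 7^2 = 7 * 49 = 343
7^6 = (7^3)^2 = 343^2 = 117649
7^12 = (7^6)^2 = 117649^2 = 13841287201
7^13 = 7 * 7^12 = 7 * 13841287201 = 96889010407

Result: 96889010407
Multiplications needed: 5 (5 lines after 7^1)

7^13 = 96889010407. Using exponentiation by squaring, this requires 5 multiplications. The key idea: if the exponent is even, square the half-power; if odd, multiply by the base once.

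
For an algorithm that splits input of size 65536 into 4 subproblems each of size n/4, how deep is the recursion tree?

For divide and conquer with division factor 4:

Problem sizes at each level:
Level 0: 65536
Level 1: 16384
Level 2: 4096
Level 3: 1024
Level 4: 256
Level 5: 64
Level 6: 16
Level 7: 4
Level 8: 1

The root is level 0 and the size-1 base case is level 8 (the tree spans levels 0 through 8, i.e. 9 levels counting the root), so the depth is the number of divisions: log_4(65536) = 8

The recursion tree depth is log_4(65536) = 8. At each level, the problem size is divided by 4, so it takes 8 divisions to reduce to a base case of size 1. The algorithm makes 4 recursive calls at each level.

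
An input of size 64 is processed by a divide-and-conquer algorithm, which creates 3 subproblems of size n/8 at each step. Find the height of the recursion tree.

For divide and conquer with division factor 8:

Problem sizes at each level:
Level 0: 64
Level 1: 8
Level 2: 1

The root is level 0 and the size-1 base case is level 2 (the tree spans levels 0 through 2, i.e. 3 levels counting the root), so the depth is the number of divisions: log_8(64) = 2

The recursion tree depth is log_8(64) = 2. At each level, the problem size is divided by 8, so it takes 2 divisions to reduce to a base case of size 1. The algorithm makes 3 recursive calls at each level.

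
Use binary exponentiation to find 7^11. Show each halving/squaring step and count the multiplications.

Computing 7^11 by squaring (build up from 7^1; each line after the first costs one multiplication):

7^1 = 7
7^2 = (7^1)^2 = 7^2 = 49
7^4 = (7^2)^2 = 49^2 = 2401
7^5 = 7 * 7^4 = 7 * 2401 = 16807
7^10 = (7^5)^2 = 16807^2 = 282475249
7^11 = 7 * 7^10 = 7 * 282475249 = 1977326743

Result: 1977326743
Multiplications needed: 5 (5 lines after 7^1)

7^11 = 1977326743. Using exponentiation by squaring, this requires 5 multiplications. The key idea: if the exponent is even, square the half-power; if odd, multiply by the base once.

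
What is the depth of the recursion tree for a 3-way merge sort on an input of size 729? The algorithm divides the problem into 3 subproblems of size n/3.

For divide and conquer with division factor 3:

Problem sizes at each level:
Level 0: 729
Level 1: 243
Level 2: 81
Level 3: 27
Level 4: 9
Level 5: 3
Level 6: 1

The root is level 0 and the size-1 base case is level 6 (the tree spans levels 0 through 6, i.e. 7 levels counting the root), so the depth is the number of divisions: log_3(729) = 6

The recursion tree depth is log_3(729) = 6. At each level, the problem size is divided by 3, so it takes 6 divisions to reduce to a base case of size 1. The algorithm makes 3 recursive calls at each level.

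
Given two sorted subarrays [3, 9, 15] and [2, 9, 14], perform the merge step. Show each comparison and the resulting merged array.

Merging process:

Compare 3 vs 2: take 2 from right. Merged: [2]
Compare 3 vs 9: take 3 from left. Merged: [2, 3]
Compare 9 vs 9: take 9 from left. Merged: [2, 3, 9]
Compare 15 vs 9: take 9 from right. Merged: [2, 3, 9, 9]
Compare 15 vs 14: take 14 from right. Merged: [2, 3, 9, 9, 14]
Append remaining from left: [15]. Merged: [2, 3, 9, 9, 14, 15]

Final merged array: [2, 3, 9, 9, 14, 15]
Total comparisons: 5

The merged array is [2, 3, 9, 9, 14, 15], requiring 5 comparisons. The merge step runs in O(n) time where n is the total number of elements.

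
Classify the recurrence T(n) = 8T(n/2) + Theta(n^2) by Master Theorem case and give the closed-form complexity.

Master Theorem for T(n) = 8T(n/2) + O(n^2):

a = 8, b = 2, c = 2
log_b(a) = log_2(8) = 3.0000

Case 1: c = 2 < log_2(8) = 3.0000
T(n) = O(n^(log_2 8)) = O(n^3)

For T(n) = 8T(n/2) + O(n^2): log_2(8) = 3.0000. This is Case 1 of the Master Theorem (c < log_b(a), work dominated by leaves), giving O(n^3).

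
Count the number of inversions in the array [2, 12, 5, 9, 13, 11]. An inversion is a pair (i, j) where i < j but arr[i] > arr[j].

Finding inversions in [2, 12, 5, 9, 13, 11]:

(1, 2): arr[1]=12 > arr[2]=5
(1, 3): arr[1]=12 > arr[3]=9
(1, 5): arr[1]=12 > arr[5]=11
(4, 5): arr[4]=13 > arr[5]=11

Total inversions: 4

The array has 4 inversion(s): (1,2), (1,3), (1,5), (4,5). Each pair (i,j) satisfies i < j and arr[i] > arr[j].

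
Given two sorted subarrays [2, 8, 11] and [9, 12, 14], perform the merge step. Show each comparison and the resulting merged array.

Merging process:

Compare 2 vs 9: take 2 from left. Merged: [2]
Compare 8 vs 9: take 8 from left. Merged: [2, 8]
Compare 11 vs 9: take 9 from right. Merged: [2, 8, 9]
Compare 11 vs 12: take 11 from left. Merged: [2, 8, 9, 11]
Append remaining from right: [12, 14]. Merged: [2, 8, 9, 11, 12, 14]

Final merged array: [2, 8, 9, 11, 12, 14]
Total comparisons: 4

The merged array is [2, 8, 9, 11, 12, 14], requiring 4 comparisons. The merge step runs in O(n) time where n is the total number of elements.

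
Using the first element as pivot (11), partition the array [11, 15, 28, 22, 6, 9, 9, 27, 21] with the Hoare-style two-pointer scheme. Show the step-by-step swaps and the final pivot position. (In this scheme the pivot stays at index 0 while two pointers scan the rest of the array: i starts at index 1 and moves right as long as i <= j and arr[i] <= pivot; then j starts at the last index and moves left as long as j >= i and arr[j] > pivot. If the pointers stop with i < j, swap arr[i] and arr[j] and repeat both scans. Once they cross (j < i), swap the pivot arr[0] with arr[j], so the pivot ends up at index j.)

Hoare-style two-pointer partition with pivot = 11:

Initial array: [11, 15, 28, 22, 6, 9, 9, 27, 21]

Pointers start at i = 1, j = 8.
i stops at index 1 (arr[1]=15 > 11), j stops at index 6 (arr[6]=9 <= 11): swap arr[1] and arr[6], array becomes [11, 9, 28, 22, 6, 9, 15, 27, 21]
i stops at index 2 (arr[2]=28 > 11), j stops at index 5 (arr[5]=9 <= 11): swap arr[2] and arr[5], array becomes [11, 9, 9, 22, 6, 28, 15, 27, 21]
i stops at index 3 (arr[3]=22 > 11), j stops at index 4 (arr[4]=6 <= 11): swap arr[3] and arr[4], array becomes [11, 9, 9, 6, 22, 28, 15, 27, 21]
i ends at 4, j ends at 3: the pointers have crossed (j < i), so scanning stops.

Swap pivot arr[0] with arr[3] to place pivot at position 3: [6, 9, 9, 11, 22, 28, 15, 27, 21]
Pivot position: 3

After partitioning with pivot 11, the array becomes [6, 9, 9, 11, 22, 28, 15, 27, 21]. The pivot is placed at index 3. All elements to the left of the pivot are <= 11, and all elements to the right are > 11.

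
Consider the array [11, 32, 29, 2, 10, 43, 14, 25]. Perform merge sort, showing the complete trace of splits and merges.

Merge sort trace:

Split: [11, 32, 29, 2, 10, 43, 14, 25] -> [11, 32, 29, 2] and [10, 43, 14, 25]
  Split: [11, 32, 29, 2] -> [11, 32] and [29, 2]
    Split: [11, 32] -> [11] and [32]
    Merge: [11] + [32] -> [11, 32]
    Split: [29, 2] -> [29] and [2]
    Merge: [29] + [2] -> [2, 29]
  Merge: [11, 32] + [2, 29] -> [2, 11, 29, 32]
  Split: [10, 43, 14, 25] -> [10, 43] and [14, 25]
    Split: [10, 43] -> [10] and [43]
    Merge: [10] + [43] -> [10, 43]
    Split: [14, 25] -> [14] and [25]
    Merge: [14] + [25] -> [14, 25]
  Merge: [10, 43] + [14, 25] -> [10, 14, 25, 43]
Merge: [2, 11, 29, 32] + [10, 14, 25, 43] -> [2, 10, 11, 14, 25, 29, 32, 43]

Final sorted array: [2, 10, 11, 14, 25, 29, 32, 43]

The merge sort proceeds by recursively splitting the array and merging sorted halves.
After all merges, the sorted array is [2, 10, 11, 14, 25, 29, 32, 43].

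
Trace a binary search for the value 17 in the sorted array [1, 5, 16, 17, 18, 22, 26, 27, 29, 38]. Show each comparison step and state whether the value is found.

Binary search for 17 in [1, 5, 16, 17, 18, 22, 26, 27, 29, 38]:

lo=0, hi=9, mid=4, arr[mid]=18 -> 18 > 17, search left half
lo=0, hi=3, mid=1, arr[mid]=5 -> 5 < 17, search right half
lo=2, hi=3, mid=2, arr[mid]=16 -> 16 < 17, search right half
lo=3, hi=3, mid=3, arr[mid]=17 -> Found target at index 3!

Binary search finds 17 at index 3 after 4 comparisons. The search repeatedly halves the search space by comparing with the middle element.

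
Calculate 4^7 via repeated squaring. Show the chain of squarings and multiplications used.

Computing 4^7 by squaring (build up from 4^1; each line after the first costs one multiplication):

4^1 = 4
4^2 = (4^1)^2 = 4^2 = 16
4^3 = 4 * 4^2 = 4 * 16 = 64
4^6 = (4^3)^2 = 64^2 = 4096
4^7 = 4 * 4^6 = 4 * 4096 = 16384

Result: 16384
Multiplications needed: 4 (4 lines after 4^1)

4^7 = 16384. Using exponentiation by squaring, this requires 4 multiplications. The key idea: if the exponent is even, square the half-power; if odd, multiply by the base once.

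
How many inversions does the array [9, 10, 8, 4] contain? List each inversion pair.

Finding inversions in [9, 10, 8, 4]:

(0, 2): arr[0]=9 > arr[2]=8
(0, 3): arr[0]=9 > arr[3]=4
(1, 2): arr[1]=10 > arr[2]=8
(1, 3): arr[1]=10 > arr[3]=4
(2, 3): arr[2]=8 > arr[3]=4

Total inversions: 5

The array has 5 inversion(s): (0,2), (0,3), (1,2), (1,3), (2,3). Each pair (i,j) satisfies i < j and arr[i] > arr[j].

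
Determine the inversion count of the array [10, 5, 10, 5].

Finding inversions in [10, 5, 10, 5]:

(0, 1): arr[0]=10 > arr[1]=5
(0, 3): arr[0]=10 > arr[3]=5
(2, 3): arr[2]=10 > arr[3]=5

Total inversions: 3

The array has 3 inversion(s): (0,1), (0,3), (2,3). Each pair (i,j) satisfies i < j and arr[i] > arr[j].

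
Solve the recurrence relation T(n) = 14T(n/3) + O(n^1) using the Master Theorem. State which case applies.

Master Theorem for T(n) = 14T(n/3) + O(n^1):

a = 14, b = 3, c = 1
log_b(a) = log_3(14) = 2.4022

Case 1: c = 1 < log_3(14) = 2.4022
T(n) = O(n^(log_3 14))

For T(n) = 14T(n/3) + O(n^1): log_3(14) = 2.4022. This is Case 1 of the Master Theorem (c < log_b(a), work dominated by leaves), giving O(n^(log_3 14)).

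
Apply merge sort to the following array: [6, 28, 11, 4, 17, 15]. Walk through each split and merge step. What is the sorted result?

Merge sort trace:

Split: [6, 28, 11, 4, 17, 15] -> [6, 28, 11] and [4, 17, 15]
  Split: [6, 28, 11] -> [6] and [28, 11]
    Split: [28, 11] -> [28] and [11]
    Merge: [28] + [11] -> [11, 28]
  Merge: [6] + [11, 28] -> [6, 11, 28]
  Split: [4, 17, 15] -> [4] and [17, 15]
    Split: [17, 15] -> [17] and [15]
    Merge: [17] + [15] -> [15, 17]
  Merge: [4] + [15, 17] -> [4, 15, 17]
Merge: [6, 11, 28] + [4, 15, 17] -> [4, 6, 11, 15, 17, 28]

Final sorted array: [4, 6, 11, 15, 17, 28]

The merge sort proceeds by recursively splitting the array and merging sorted halves.
After all merges, the sorted array is [4, 6, 11, 15, 17, 28].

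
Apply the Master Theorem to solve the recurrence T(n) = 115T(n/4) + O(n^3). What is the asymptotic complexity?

Master Theorem for T(n) = 115T(n/4) + O(n^3):

a = 115, b = 4, c = 3
log_b(a) = log_4(115) = 3.4227

Case 1: c = 3 < log_4(115) = 3.4227
T(n) = O(n^(log_4 115))

For T(n) = 115T(n/4) + O(n^3): log_4(115) = 3.4227. This is Case 1 of the Master Theorem (c < log_b(a), work dominated by leaves), giving O(n^(log_4 115)).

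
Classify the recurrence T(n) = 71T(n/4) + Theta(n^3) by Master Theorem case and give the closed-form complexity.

Master Theorem for T(n) = 71T(n/4) + O(n^3):

a = 71, b = 4, c = 3
log_b(a) = log_4(71) = 3.0749

Case 1: c = 3 < log_4(71) = 3.0749
T(n) = O(n^(log_4 71))

For T(n) = 71T(n/4) + O(n^3): log_4(71) = 3.0749. This is Case 1 of the Master Theorem (c < log_b(a), work dominated by leaves), giving O(n^(log_4 71)).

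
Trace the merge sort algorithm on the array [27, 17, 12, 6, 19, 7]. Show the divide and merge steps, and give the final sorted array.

Merge sort trace:

Split: [27, 17, 12, 6, 19, 7] -> [27, 17, 12] and [6, 19, 7]
  Split: [27, 17, 12] -> [27] and [17, 12]
    Split: [17, 12] -> [17] and [12]
    Merge: [17] + [12] -> [12, 17]
  Merge: [27] + [12, 17] -> [12, 17, 27]
  Split: [6, 19, 7] -> [6] and [19, 7]
    Split: [19, 7] -> [19] and [7]
    Merge: [19] + [7] -> [7, 19]
  Merge: [6] + [7, 19] -> [6, 7, 19]
Merge: [12, 17, 27] + [6, 7, 19] -> [6, 7, 12, 17, 19, 27]

Final sorted array: [6, 7, 12, 17, 19, 27]

The merge sort proceeds by recursively splitting the array and merging sorted halves.
After all merges, the sorted array is [6, 7, 12, 17, 19, 27].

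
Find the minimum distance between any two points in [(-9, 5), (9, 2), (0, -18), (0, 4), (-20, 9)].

Computing all pairwise distances among 5 points:

d((-9, 5), (9, 2)) = 18.2483
d((-9, 5), (0, -18)) = 24.6982
d((-9, 5), (0, 4)) = 9.0554 <-- minimum
d((-9, 5), (-20, 9)) = 11.7047
d((9, 2), (0, -18)) = 21.9317
d((9, 2), (0, 4)) = 9.2195
d((9, 2), (-20, 9)) = 29.8329
d((0, -18), (0, 4)) = 22.0
d((0, -18), (-20, 9)) = 33.6006
d((0, 4), (-20, 9)) = 20.6155

Closest pair: (-9, 5) and (0, 4) with distance 9.0554

The closest pair is (-9, 5) and (0, 4) with Euclidean distance 9.0554. For 5 points, brute-force pairwise comparison is shown above. For large n, the divide-and-conquer algorithm (sort by x, recurse on halves, check the dividing strip) achieves O(n log n).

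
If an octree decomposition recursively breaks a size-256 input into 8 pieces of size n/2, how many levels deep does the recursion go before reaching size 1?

For divide and conquer with division factor 2:

Problem sizes at each level:
Level 0: 256
Level 1: 128
Level 2: 64
Level 3: 32
Level 4: 16
Level 5: 8
Level 6: 4
Level 7: 2
Level 8: 1

The root is level 0 and the size-1 base case is level 8 (the tree spans levels 0 through 8, i.e. 9 levels counting the root), so the depth is the number of divisions: log_2(256) = 8

The recursion tree depth is log_2(256) = 8. At each level, the problem size is divided by 2, so it takes 8 divisions to reduce to a base case of size 1. The algorithm makes 8 recursive calls at each level.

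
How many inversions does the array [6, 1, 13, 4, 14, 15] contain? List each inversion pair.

Finding inversions in [6, 1, 13, 4, 14, 15]:

(0, 1): arr[0]=6 > arr[1]=1
(0, 3): arr[0]=6 > arr[3]=4
(2, 3): arr[2]=13 > arr[3]=4

Total inversions: 3

The array has 3 inversion(s): (0,1), (0,3), (2,3). Each pair (i,j) satisfies i < j and arr[i] > arr[j].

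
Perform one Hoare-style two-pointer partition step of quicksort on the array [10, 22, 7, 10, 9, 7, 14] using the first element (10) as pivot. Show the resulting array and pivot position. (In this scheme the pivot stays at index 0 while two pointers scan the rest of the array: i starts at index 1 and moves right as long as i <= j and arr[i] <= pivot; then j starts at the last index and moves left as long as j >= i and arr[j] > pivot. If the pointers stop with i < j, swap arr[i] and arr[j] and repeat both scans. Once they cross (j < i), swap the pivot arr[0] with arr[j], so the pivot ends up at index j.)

Hoare-style two-pointer partition with pivot = 10:

Initial array: [10, 22, 7, 10, 9, 7, 14]

Pointers start at i = 1, j = 6.
i stops at index 1 (arr[1]=22 > 10), j stops at index 5 (arr[5]=7 <= 10): swap arr[1] and arr[5], array becomes [10, 7, 7, 10, 9, 22, 14]
i ends at 5, j ends at 4: the pointers have crossed (j < i), so scanning stops.

Swap pivot arr[0] with arr[4] to place pivot at position 4: [9, 7, 7, 10, 10, 22, 14]
Pivot position: 4

After partitioning with pivot 10, the array becomes [9, 7, 7, 10, 10, 22, 14]. The pivot is placed at index 4. All elements to the left of the pivot are <= 10, and all elements to the right are > 10.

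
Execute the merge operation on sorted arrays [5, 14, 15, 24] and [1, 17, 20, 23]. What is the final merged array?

Merging process:

Compare 5 vs 1: take 1 from right. Merged: [1]
Compare 5 vs 17: take 5 from left. Merged: [1, 5]
Compare 14 vs 17: take 14 from left. Merged: [1, 5, 14]
Compare 15 vs 17: take 15 from left. Merged: [1, 5, 14, 15]
Compare 24 vs 17: take 17 from right. Merged: [1, 5, 14, 15, 17]
Compare 24 vs 20: take 20 from right. Merged: [1, 5, 14, 15, 17, 20]
Compare 24 vs 23: take 23 from right. Merged: [1, 5, 14, 15, 17, 20, 23]
Append remaining from left: [24]. Merged: [1, 5, 14, 15, 17, 20, 23, 24]

Final merged array: [1, 5, 14, 15, 17, 20, 23, 24]
Total comparisons: 7

The merged array is [1, 5, 14, 15, 17, 20, 23, 24], requiring 7 comparisons. The merge step runs in O(n) time where n is the total number of elements.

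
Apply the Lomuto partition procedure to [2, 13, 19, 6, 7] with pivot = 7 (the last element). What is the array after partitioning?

Lomuto partition with pivot = 7:

Initial array: [2, 13, 19, 6, 7]

arr[0]=2 <= 7: swap with position 0, array becomes [2, 13, 19, 6, 7]
arr[1]=13 > 7: no swap
arr[2]=19 > 7: no swap
arr[3]=6 <= 7: swap with position 1, array becomes [2, 6, 19, 13, 7]

Place pivot at position 2: [2, 6, 7, 13, 19]
Pivot position: 2

After partitioning with pivot 7, the array becomes [2, 6, 7, 13, 19]. The pivot is placed at index 2. All elements to the left of the pivot are <= 7, and all elements to the right are > 7.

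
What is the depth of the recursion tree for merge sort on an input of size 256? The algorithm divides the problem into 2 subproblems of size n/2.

For divide and conquer with division factor 2:

Problem sizes at each level:
Level 0: 256
Level 1: 128
Level 2: 64
Level 3: 32
Level 4: 16
Level 5: 8
Level 6: 4
Level 7: 2
Level 8: 1

The root is level 0 and the size-1 base case is level 8 (the tree spans levels 0 through 8, i.e. 9 levels counting the root), so the depth is the number of divisions: log_2(256) = 8

The recursion tree depth is log_2(256) = 8. At each level, the problem size is divided by 2, so it takes 8 divisions to reduce to a base case of size 1. The algorithm makes 2 recursive calls at each level.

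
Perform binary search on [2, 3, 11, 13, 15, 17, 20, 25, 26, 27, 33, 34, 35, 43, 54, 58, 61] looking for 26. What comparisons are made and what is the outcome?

Binary search for 26 in [2, 3, 11, 13, 15, 17, 20, 25, 26, 27, 33, 34, 35, 43, 54, 58, 61]:

lo=0, hi=16, mid=8, arr[mid]=26 -> Found target at index 8!

Binary search finds 26 at index 8 after 1 comparisons. The search repeatedly halves the search space by comparing with the middle element.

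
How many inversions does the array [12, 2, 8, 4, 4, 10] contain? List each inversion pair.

Finding inversions in [12, 2, 8, 4, 4, 10]:

(0, 1): arr[0]=12 > arr[1]=2
(0, 2): arr[0]=12 > arr[2]=8
(0, 3): arr[0]=12 > arr[3]=4
(0, 4): arr[0]=12 > arr[4]=4
(0, 5): arr[0]=12 > arr[5]=10
(2, 3): arr[2]=8 > arr[3]=4
(2, 4): arr[2]=8 > arr[4]=4

Total inversions: 7

The array has 7 inversion(s): (0,1), (0,2), (0,3), (0,4), (0,5), (2,3), (2,4). Each pair (i,j) satisfies i < j and arr[i] > arr[j].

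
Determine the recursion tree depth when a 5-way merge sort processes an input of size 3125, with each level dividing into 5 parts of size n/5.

For divide and conquer with division factor 5:

Problem sizes at each level:
Level 0: 3125
Level 1: 625
Level 2: 125
Level 3: 25
Level 4: 5
Level 5: 1

The root is level 0 and the size-1 base case is level 5 (the tree spans levels 0 through 5, i.e. 6 levels counting the root), so the depth is the number of divisions: log_5(3125) = 5

The recursion tree depth is log_5(3125) = 5. At each level, the problem size is divided by 5, so it takes 5 divisions to reduce to a base case of size 1. The algorithm makes 5 recursive calls at each level.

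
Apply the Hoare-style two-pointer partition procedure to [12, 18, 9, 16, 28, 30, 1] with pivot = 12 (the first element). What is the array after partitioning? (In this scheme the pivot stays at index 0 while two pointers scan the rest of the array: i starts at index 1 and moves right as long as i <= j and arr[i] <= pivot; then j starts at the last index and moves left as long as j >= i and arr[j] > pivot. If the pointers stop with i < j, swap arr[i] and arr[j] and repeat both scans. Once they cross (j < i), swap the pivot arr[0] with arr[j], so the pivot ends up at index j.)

Hoare-style two-pointer partition with pivot = 12:

Initial array: [12, 18, 9, 16, 28, 30, 1]

Pointers start at i = 1, j = 6.
i stops at index 1 (arr[1]=18 > 12), j stops at index 6 (arr[6]=1 <= 12): swap arr[1] and arr[6], array becomes [12, 1, 9, 16, 28, 30, 18]
i ends at 3, j ends at 2: the pointers have crossed (j < i), so scanning stops.

Swap pivot arr[0] with arr[2] to place pivot at position 2: [9, 1, 12, 16, 28, 30, 18]
Pivot position: 2

After partitioning with pivot 12, the array becomes [9, 1, 12, 16, 28, 30, 18]. The pivot is placed at index 2. All elements to the left of the pivot are <= 12, and all elements to the right are > 12.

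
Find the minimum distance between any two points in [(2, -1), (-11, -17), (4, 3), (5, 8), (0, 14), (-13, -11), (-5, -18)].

Computing all pairwise distances among 7 points:

d((2, -1), (-11, -17)) = 20.6155
d((2, -1), (4, 3)) = 4.4721 <-- minimum
d((2, -1), (5, 8)) = 9.4868
d((2, -1), (0, 14)) = 15.1327
d((2, -1), (-13, -11)) = 18.0278
d((2, -1), (-5, -18)) = 18.3848
d((-11, -17), (4, 3)) = 25.0
d((-11, -17), (5, 8)) = 29.6816
d((-11, -17), (0, 14)) = 32.8938
d((-11, -17), (-13, -11)) = 6.3246
d((-11, -17), (-5, -18)) = 6.0828
d((4, 3), (5, 8)) = 5.099
d((4, 3), (0, 14)) = 11.7047
d((4, 3), (-13, -11)) = 22.0227
d((4, 3), (-5, -18)) = 22.8473
d((5, 8), (0, 14)) = 7.8102
d((5, 8), (-13, -11)) = 26.1725
d((5, 8), (-5, -18)) = 27.8568
d((0, 14), (-13, -11)) = 28.178
d((0, 14), (-5, -18)) = 32.3883
d((-13, -11), (-5, -18)) = 10.6301

Closest pair: (2, -1) and (4, 3) with distance 4.4721

The closest pair is (2, -1) and (4, 3) with Euclidean distance 4.4721. For 7 points, brute-force pairwise comparison is shown above. For large n, the divide-and-conquer algorithm (sort by x, recurse on halves, check the dividing strip) achieves O(n log n).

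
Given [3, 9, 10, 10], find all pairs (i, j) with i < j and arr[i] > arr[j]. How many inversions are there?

Finding inversions in [3, 9, 10, 10]:


Total inversions: 0

The array has 0 inversions. It is already sorted.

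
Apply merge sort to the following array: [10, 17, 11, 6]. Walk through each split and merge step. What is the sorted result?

Merge sort trace:

Split: [10, 17, 11, 6] -> [10, 17] and [11, 6]
  Split: [10, 17] -> [10] and [17]
  Merge: [10] + [17] -> [10, 17]
  Split: [11, 6] -> [11] and [6]
  Merge: [11] + [6] -> [6, 11]
Merge: [10, 17] + [6, 11] -> [6, 10, 11, 17]

Final sorted array: [6, 10, 11, 17]

The merge sort proceeds by recursively splitting the array and merging sorted halves.
After all merges, the sorted array is [6, 10, 11, 17].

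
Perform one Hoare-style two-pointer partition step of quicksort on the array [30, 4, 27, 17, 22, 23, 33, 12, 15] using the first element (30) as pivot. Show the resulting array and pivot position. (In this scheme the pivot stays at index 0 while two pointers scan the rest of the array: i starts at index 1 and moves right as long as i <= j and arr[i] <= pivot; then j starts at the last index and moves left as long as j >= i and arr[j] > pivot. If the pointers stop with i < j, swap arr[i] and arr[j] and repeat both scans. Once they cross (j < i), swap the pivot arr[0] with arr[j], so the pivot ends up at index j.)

Hoare-style two-pointer partition with pivot = 30:

Initial array: [30, 4, 27, 17, 22, 23, 33, 12, 15]

Pointers start at i = 1, j = 8.
i stops at index 6 (arr[6]=33 > 30), j stops at index 8 (arr[8]=15 <= 30): swap arr[6] and arr[8], array becomes [30, 4, 27, 17, 22, 23, 15, 12, 33]
i ends at 8, j ends at 7: the pointers have crossed (j < i), so scanning stops.

Swap pivot arr[0] with arr[7] to place pivot at position 7: [12, 4, 27, 17, 22, 23, 15, 30, 33]
Pivot position: 7

After partitioning with pivot 30, the array becomes [12, 4, 27, 17, 22, 23, 15, 30, 33]. The pivot is placed at index 7. All elements to the left of the pivot are <= 30, and all elements to the right are > 30.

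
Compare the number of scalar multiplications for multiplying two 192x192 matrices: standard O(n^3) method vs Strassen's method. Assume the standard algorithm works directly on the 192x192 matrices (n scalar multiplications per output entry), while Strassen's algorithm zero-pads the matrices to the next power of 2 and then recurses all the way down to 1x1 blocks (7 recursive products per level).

Matrix multiplication for 192x192 matrices:

Strassen's algorithm requires power-of-2 dimensions. Pad 192x192 to 256x256 (next power of 2).

Standard algorithm: 192^3 = 7077888 multiplications
Strassen's algorithm: 7^(log2(256)) = 7^8 = 5764801 multiplications
Savings: 7077888 - 5764801 = 1313087 multiplications

Standard: 7077888 multiplications (192^3). Strassen: 5764801 multiplications (7^8, after padding to 256x256). Strassen reduces 8 recursive multiplications to 7 at each level.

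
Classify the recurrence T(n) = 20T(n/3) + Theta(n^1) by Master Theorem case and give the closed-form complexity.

Master Theorem for T(n) = 20T(n/3) + O(n^1):

a = 20, b = 3, c = 1
log_b(a) = log_3(20) = 2.7268

Case 1: c = 1 < log_3(20) = 2.7268
T(n) = O(n^(log_3 20))

For T(n) = 20T(n/3) + O(n^1): log_3(20) = 2.7268. This is Case 1 of the Master Theorem (c < log_b(a), work dominated by leaves), giving O(n^(log_3 20)).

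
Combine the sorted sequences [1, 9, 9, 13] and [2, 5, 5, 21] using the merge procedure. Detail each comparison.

Merging process:

Compare 1 vs 2: take 1 from left. Merged: [1]
Compare 9 vs 2: take 2 from right. Merged: [1, 2]
Compare 9 vs 5: take 5 from right. Merged: [1, 2, 5]
Compare 9 vs 5: take 5 from right. Merged: [1, 2, 5, 5]
Compare 9 vs 21: take 9 from left. Merged: [1, 2, 5, 5, 9]
Compare 9 vs 21: take 9 from left. Merged: [1, 2, 5, 5, 9, 9]
Compare 13 vs 21: take 13 from left. Merged: [1, 2, 5, 5, 9, 9, 13]
Append remaining from right: [21]. Merged: [1, 2, 5, 5, 9, 9, 13, 21]

Final merged array: [1, 2, 5, 5, 9, 9, 13, 21]
Total comparisons: 7

The merged array is [1, 2, 5, 5, 9, 9, 13, 21], requiring 7 comparisons. The merge step runs in O(n) time where n is the total number of elements.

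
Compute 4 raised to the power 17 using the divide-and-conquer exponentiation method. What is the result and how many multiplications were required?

Computing 4^17 by squaring (build up from 4^1; each line after the first costs one multiplication):

4^1 = 4
4^2 = (4^1)^2 = 4^2 = 16
4^4 = (4^2)^2 = 16^2 = 256
4^8 = (4^4)^2 = 256^2 = 65536
4^16 = (4^8)^2 = 65536^2 = 4294967296
4^17 = 4 * 4^16 = 4 * 4294967296 = 17179869184

Result: 17179869184
Multiplications needed: 5 (5 lines after 4^1)

4^17 = 17179869184. Using exponentiation by squaring, this requires 5 multiplications. The key idea: if the exponent is even, square the half-power; if odd, multiply by the base once.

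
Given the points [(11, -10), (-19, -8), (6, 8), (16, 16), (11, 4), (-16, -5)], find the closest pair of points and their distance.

Computing all pairwise distances among 6 points:

d((11, -10), (-19, -8)) = 30.0666
d((11, -10), (6, 8)) = 18.6815
d((11, -10), (16, 16)) = 26.4764
d((11, -10), (11, 4)) = 14.0
d((11, -10), (-16, -5)) = 27.4591
d((-19, -8), (6, 8)) = 29.6816
d((-19, -8), (16, 16)) = 42.4382
d((-19, -8), (11, 4)) = 32.311
d((-19, -8), (-16, -5)) = 4.2426 <-- minimum
d((6, 8), (16, 16)) = 12.8062
d((6, 8), (11, 4)) = 6.4031
d((6, 8), (-16, -5)) = 25.5539
d((16, 16), (11, 4)) = 13.0
d((16, 16), (-16, -5)) = 38.2753
d((11, 4), (-16, -5)) = 28.4605

Closest pair: (-19, -8) and (-16, -5) with distance 4.2426

The closest pair is (-19, -8) and (-16, -5) with Euclidean distance 4.2426. For 6 points, brute-force pairwise comparison is shown above. For large n, the divide-and-conquer algorithm (sort by x, recurse on halves, check the dividing strip) achieves O(n log n).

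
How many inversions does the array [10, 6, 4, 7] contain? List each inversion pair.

Finding inversions in [10, 6, 4, 7]:

(0, 1): arr[0]=10 > arr[1]=6
(0, 2): arr[0]=10 > arr[2]=4
(0, 3): arr[0]=10 > arr[3]=7
(1, 2): arr[1]=6 > arr[2]=4

Total inversions: 4

The array has 4 inversion(s): (0,1), (0,2), (0,3), (1,2). Each pair (i,j) satisfies i < j and arr[i] > arr[j].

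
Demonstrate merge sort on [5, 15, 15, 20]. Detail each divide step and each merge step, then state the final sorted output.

Merge sort trace:

Split: [5, 15, 15, 20] -> [5, 15] and [15, 20]
  Split: [5, 15] -> [5] and [15]
  Merge: [5] + [15] -> [5, 15]
  Split: [15, 20] -> [15] and [20]
  Merge: [15] + [20] -> [15, 20]
Merge: [5, 15] + [15, 20] -> [5, 15, 15, 20]

Final sorted array: [5, 15, 15, 20]

The merge sort proceeds by recursively splitting the array and merging sorted halves.
After all merges, the sorted array is [5, 15, 15, 20].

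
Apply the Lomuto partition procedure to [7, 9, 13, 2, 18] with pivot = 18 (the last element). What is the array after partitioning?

Lomuto partition with pivot = 18:

Initial array: [7, 9, 13, 2, 18]

arr[0]=7 <= 18: swap with position 0, array becomes [7, 9, 13, 2, 18]
arr[1]=9 <= 18: swap with position 1, array becomes [7, 9, 13, 2, 18]
arr[2]=13 <= 18: swap with position 2, array becomes [7, 9, 13, 2, 18]
arr[3]=2 <= 18: swap with position 3, array becomes [7, 9, 13, 2, 18]

Place pivot at position 4: [7, 9, 13, 2, 18]
Pivot position: 4

After partitioning with pivot 18, the array becomes [7, 9, 13, 2, 18]. The pivot is placed at index 4. All elements to the left of the pivot are <= 18, and all elements to the right are > 18.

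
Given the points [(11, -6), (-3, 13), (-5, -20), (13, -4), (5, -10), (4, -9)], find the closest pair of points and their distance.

Computing all pairwise distances among 6 points:

d((11, -6), (-3, 13)) = 23.6008
d((11, -6), (-5, -20)) = 21.2603
d((11, -6), (13, -4)) = 2.8284
d((11, -6), (5, -10)) = 7.2111
d((11, -6), (4, -9)) = 7.6158
d((-3, 13), (-5, -20)) = 33.0606
d((-3, 13), (13, -4)) = 23.3452
d((-3, 13), (5, -10)) = 24.3516
d((-3, 13), (4, -9)) = 23.0868
d((-5, -20), (13, -4)) = 24.0832
d((-5, -20), (5, -10)) = 14.1421
d((-5, -20), (4, -9)) = 14.2127
d((13, -4), (5, -10)) = 10.0
d((13, -4), (4, -9)) = 10.2956
d((5, -10), (4, -9)) = 1.4142 <-- minimum

Closest pair: (5, -10) and (4, -9) with distance 1.4142

The closest pair is (5, -10) and (4, -9) with Euclidean distance 1.4142. For 6 points, brute-force pairwise comparison is shown above. For large n, the divide-and-conquer algorithm (sort by x, recurse on halves, check the dividing strip) achieves O(n log n).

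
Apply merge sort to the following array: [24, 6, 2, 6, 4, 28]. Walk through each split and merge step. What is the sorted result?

Merge sort trace:

Split: [24, 6, 2, 6, 4, 28] -> [24, 6, 2] and [6, 4, 28]
  Split: [24, 6, 2] -> [24] and [6, 2]
    Split: [6, 2] -> [6] and [2]
    Merge: [6] + [2] -> [2, 6]
  Merge: [24] + [2, 6] -> [2, 6, 24]
  Split: [6, 4, 28] -> [6] and [4, 28]
    Split: [4, 28] -> [4] and [28]
    Merge: [4] + [28] -> [4, 28]
  Merge: [6] + [4, 28] -> [4, 6, 28]
Merge: [2, 6, 24] + [4, 6, 28] -> [2, 4, 6, 6, 24, 28]

Final sorted array: [2, 4, 6, 6, 24, 28]

The merge sort proceeds by recursively splitting the array and merging sorted halves.
After all merges, the sorted array is [2, 4, 6, 6, 24, 28].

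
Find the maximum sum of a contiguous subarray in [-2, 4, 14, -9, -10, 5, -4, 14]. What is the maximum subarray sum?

Using Kadane's algorithm on [-2, 4, 14, -9, -10, 5, -4, 14]:

Scanning through the array:
Position 1 (value 4): max_ending_here = 4, max_so_far = 4
Position 2 (value 14): max_ending_here = 18, max_so_far = 18
Position 3 (value -9): max_ending_here = 9, max_so_far = 18
Position 4 (value -10): max_ending_here = -1, max_so_far = 18
Position 5 (value 5): max_ending_here = 5, max_so_far = 18
Position 6 (value -4): max_ending_here = 1, max_so_far = 18
Position 7 (value 14): max_ending_here = 15, max_so_far = 18

Maximum subarray: [4, 14]
Maximum sum: 18

The maximum subarray is [4, 14] with sum 18. This subarray runs from index 1 to index 2.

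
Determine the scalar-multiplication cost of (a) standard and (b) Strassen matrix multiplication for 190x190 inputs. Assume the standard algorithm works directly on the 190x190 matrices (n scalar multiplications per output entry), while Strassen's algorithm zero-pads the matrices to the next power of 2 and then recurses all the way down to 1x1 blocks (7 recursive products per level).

Matrix multiplication for 190x190 matrices:

Strassen's algorithm requires power-of-2 dimensions. Pad 190x190 to 256x256 (next power of 2).

Standard algorithm: 190^3 = 6859000 multiplications
Strassen's algorithm: 7^(log2(256)) = 7^8 = 5764801 multiplications
Savings: 6859000 - 5764801 = 1094199 multiplications

Standard: 6859000 multiplications (190^3). Strassen: 5764801 multiplications (7^8, after padding to 256x256). Strassen reduces 8 recursive multiplications to 7 at each level.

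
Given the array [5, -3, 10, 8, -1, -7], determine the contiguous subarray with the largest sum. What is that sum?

Using Kadane's algorithm on [5, -3, 10, 8, -1, -7]:

Scanning through the array:
Position 1 (value -3): max_ending_here = 2, max_so_far = 5
Position 2 (value 10): max_ending_here = 12, max_so_far = 12
Position 3 (value 8): max_ending_here = 20, max_so_far = 20
Position 4 (value -1): max_ending_here = 19, max_so_far = 20
Position 5 (value -7): max_ending_here = 12, max_so_far = 20

Maximum subarray: [5, -3, 10, 8]
Maximum sum: 20

The maximum subarray is [5, -3, 10, 8] with sum 20. This subarray runs from index 0 to index 3.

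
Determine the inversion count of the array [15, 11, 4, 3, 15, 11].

Finding inversions in [15, 11, 4, 3, 15, 11]:

(0, 1): arr[0]=15 > arr[1]=11
(0, 2): arr[0]=15 > arr[2]=4
(0, 3): arr[0]=15 > arr[3]=3
(0, 5): arr[0]=15 > arr[5]=11
(1, 2): arr[1]=11 > arr[2]=4
(1, 3): arr[1]=11 > arr[3]=3
(2, 3): arr[2]=4 > arr[3]=3
(4, 5): arr[4]=15 > arr[5]=11

Total inversions: 8

The array has 8 inversion(s): (0,1), (0,2), (0,3), (0,5), (1,2), (1,3), (2,3), (4,5). Each pair (i,j) satisfies i < j and arr[i] > arr[j].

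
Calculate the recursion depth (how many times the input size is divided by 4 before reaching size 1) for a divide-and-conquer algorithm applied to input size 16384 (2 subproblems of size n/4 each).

For divide and conquer with division factor 4:

Problem sizes at each level:
Level 0: 16384
Level 1: 4096
Level 2: 1024
Level 3: 256
Level 4: 64
Level 5: 16
Level 6: 4
Level 7: 1

The root is level 0 and the size-1 base case is level 7 (the tree spans levels 0 through 7, i.e. 8 levels counting the root), so the depth is the number of divisions: log_4(16384) = 7

The recursion tree depth is log_4(16384) = 7. At each level, the problem size is divided by 4, so it takes 7 divisions to reduce to a base case of size 1. The algorithm makes 2 recursive calls at each level.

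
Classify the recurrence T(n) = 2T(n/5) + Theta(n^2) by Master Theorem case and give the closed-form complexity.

Master Theorem for T(n) = 2T(n/5) + O(n^2):

a = 2, b = 5, c = 2
log_b(a) = log_5(2) = 0.4307

Case 3: c = 2 > log_5(2) = 0.4307
T(n) = O(n^2) = O(n^2)

For T(n) = 2T(n/5) + O(n^2): log_5(2) = 0.4307. This is Case 3 of the Master Theorem (c > log_b(a), work dominated by root), giving O(n^2).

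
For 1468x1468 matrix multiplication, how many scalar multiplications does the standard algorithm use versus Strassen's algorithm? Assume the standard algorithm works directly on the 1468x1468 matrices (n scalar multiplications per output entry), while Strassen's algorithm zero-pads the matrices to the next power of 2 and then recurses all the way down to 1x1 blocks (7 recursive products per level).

Matrix multiplication for 1468x1468 matrices:

Strassen's algorithm requires power-of-2 dimensions. Pad 1468x1468 to 2048x2048 (next power of 2).

Standard algorithm: 1468^3 = 3163575232 multiplications
Strassen's algorithm: 7^(log2(2048)) = 7^11 = 1977326743 multiplications
Savings: 3163575232 - 1977326743 = 1186248489 multiplications

Standard: 3163575232 multiplications (1468^3). Strassen: 1977326743 multiplications (7^11, after padding to 2048x2048). Strassen reduces 8 recursive multiplications to 7 at each level.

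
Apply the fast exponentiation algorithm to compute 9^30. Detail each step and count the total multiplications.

Computing 9^30 by squaring (build up from 9^1; each line after the first costs one multiplication):

9^1 = 9
9^2 = (9^1)^2 = 9^2 = 81
9^3 = 9 * 9^2 = 9 * 81 = 729
9^6 = (9^3)^2 = 729^2 = 531441
9^7 = 9 * 9^6 = 9 * 531441 = 4782969
9^14 = (9^7)^2 = 4782969^2 = 22876792454961
9^15 = 9 * 9^14 = 9 * 22876792454961 = 205891132094649
9^30 = (9^15)^2 = 205891132094649^2 = 42391158275216203514294433201

Result: 42391158275216203514294433201
Multiplications needed: 7 (7 lines after 9^1)

9^30 = 42391158275216203514294433201. Using exponentiation by squaring, this requires 7 multiplications. The key idea: if the exponent is even, square the half-power; if odd, multiply by the base once.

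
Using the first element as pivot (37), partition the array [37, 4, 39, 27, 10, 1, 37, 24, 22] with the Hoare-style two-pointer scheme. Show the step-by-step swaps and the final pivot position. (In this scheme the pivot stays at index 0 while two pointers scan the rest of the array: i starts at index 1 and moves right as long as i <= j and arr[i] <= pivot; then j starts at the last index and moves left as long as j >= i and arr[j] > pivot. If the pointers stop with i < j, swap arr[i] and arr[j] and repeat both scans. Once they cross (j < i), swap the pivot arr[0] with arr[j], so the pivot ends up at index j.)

Hoare-style two-pointer partition with pivot = 37:

Initial array: [37, 4, 39, 27, 10, 1, 37, 24, 22]

Pointers start at i = 1, j = 8.
i stops at index 2 (arr[2]=39 > 37), j stops at index 8 (arr[8]=22 <= 37): swap arr[2] and arr[8], array becomes [37, 4, 22, 27, 10, 1, 37, 24, 39]
i ends at 8, j ends at 7: the pointers have crossed (j < i), so scanning stops.

Swap pivot arr[0] with arr[7] to place pivot at position 7: [24, 4, 22, 27, 10, 1, 37, 37, 39]
Pivot position: 7

After partitioning with pivot 37, the array becomes [24, 4, 22, 27, 10, 1, 37, 37, 39]. The pivot is placed at index 7. All elements to the left of the pivot are <= 37, and all elements to the right are > 37.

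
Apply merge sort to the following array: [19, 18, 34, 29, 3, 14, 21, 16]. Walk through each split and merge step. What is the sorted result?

Merge sort trace:

Split: [19, 18, 34, 29, 3, 14, 21, 16] -> [19, 18, 34, 29] and [3, 14, 21, 16]
  Split: [19, 18, 34, 29] -> [19, 18] and [34, 29]
    Split: [19, 18] -> [19] and [18]
    Merge: [19] + [18] -> [18, 19]
    Split: [34, 29] -> [34] and [29]
    Merge: [34] + [29] -> [29, 34]
  Merge: [18, 19] + [29, 34] -> [18, 19, 29, 34]
  Split: [3, 14, 21, 16] -> [3, 14] and [21, 16]
    Split: [3, 14] -> [3] and [14]
    Merge: [3] + [14] -> [3, 14]
    Split: [21, 16] -> [21] and [16]
    Merge: [21] + [16] -> [16, 21]
  Merge: [3, 14] + [16, 21] -> [3, 14, 16, 21]
Merge: [18, 19, 29, 34] + [3, 14, 16, 21] -> [3, 14, 16, 18, 19, 21, 29, 34]

Final sorted array: [3, 14, 16, 18, 19, 21, 29, 34]

The merge sort proceeds by recursively splitting the array and merging sorted halves.
After all merges, the sorted array is [3, 14, 16, 18, 19, 21, 29, 34].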